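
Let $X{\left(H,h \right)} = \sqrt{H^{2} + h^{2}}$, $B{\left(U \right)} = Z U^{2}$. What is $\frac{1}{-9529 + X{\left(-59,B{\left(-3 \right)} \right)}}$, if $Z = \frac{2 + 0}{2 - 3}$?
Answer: $- \frac{9529}{90798036} - \frac{\sqrt{3805}}{90798036} \approx -0.00010563$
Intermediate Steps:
$Z = -2$ ($Z = \frac{2}{-1} = 2 \left(-1\right) = -2$)
$B{\left(U \right)} = - 2 U^{2}$
$\frac{1}{-9529 + X{\left(-59,B{\left(-3 \right)} \right)}} = \frac{1}{-9529 + \sqrt{\left(-59\right)^{2} + \left(- 2 \left(-3\right)^{2}\right)^{2}}} = \frac{1}{-9529 + \sqrt{3481 + \left(\left(-2\right) 9\right)^{2}}} = \frac{1}{-9529 + \sqrt{3481 + \left(-18\right)^{2}}} = \frac{1}{-9529 + \sqrt{3481 + 324}} = \frac{1}{-9529 + \sqrt{3805}}$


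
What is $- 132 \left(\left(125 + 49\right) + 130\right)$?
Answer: $-40128$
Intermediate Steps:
$- 132 \left(\left(125 + 49\right) + 130\right) = - 132 \left(174 + 130\right) = \left(-132\right) 304 = -40128$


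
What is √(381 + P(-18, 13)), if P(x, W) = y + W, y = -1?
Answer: √393 ≈ 19.824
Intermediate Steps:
P(x, W) = -1 + W
√(381 + P(-18, 13)) = √(381 + (-1 + 13)) = √(381 + 12) = √393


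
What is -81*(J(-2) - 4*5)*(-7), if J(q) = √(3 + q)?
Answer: -10773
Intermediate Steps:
-81*(J(-2) - 4*5)*(-7) = -81*(√(3 - 2) - 4*5)*(-7) = -81*(√1 - 20)*(-7) = -81*(1 - 20)*(-7) = -(-1539)*(-7) = -81*133 = -10773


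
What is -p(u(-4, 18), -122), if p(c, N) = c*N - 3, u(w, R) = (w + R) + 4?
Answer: 2199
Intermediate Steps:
u(w, R) = 4 + R + w (u(w, R) = (R + w) + 4 = 4 + R + w)
p(c, N) = -3 + N*c (p(c, N) = N*c - 3 = -3 + N*c)
-p(u(-4, 18), -122) = -(-3 - 122*(4 + 18 - 4)) = -(-3 - 122*18) = -(-3 - 2196) = -1*(-2199) = 2199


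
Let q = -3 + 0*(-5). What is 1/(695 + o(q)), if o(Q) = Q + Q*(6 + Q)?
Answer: 1/683 ≈ 0.0014641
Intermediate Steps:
q = -3 (q = -3 + 0 = -3)
1/(695 + o(q)) = 1/(695 - 3*(7 - 3)) = 1/(695 - 3*4) = 1/(695 - 12) = 1/683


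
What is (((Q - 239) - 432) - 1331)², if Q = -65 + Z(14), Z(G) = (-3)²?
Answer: 4235364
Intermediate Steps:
Z(G) = 9
Q = -56 (Q = -65 + 9 = -56)
(((Q - 239) - 432) - 1331)² = (((-56 - 239) - 432) - 1331)² = ((-295 - 432) - 1331)² = (-727 - 1331)² = (-2058)² = 4235364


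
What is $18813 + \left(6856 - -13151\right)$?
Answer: $38820$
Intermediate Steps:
$18813 + \left(6856 - -13151\right) = 18813 + \left(6856 + 13151\right) = 18813 + 20007 = 38820$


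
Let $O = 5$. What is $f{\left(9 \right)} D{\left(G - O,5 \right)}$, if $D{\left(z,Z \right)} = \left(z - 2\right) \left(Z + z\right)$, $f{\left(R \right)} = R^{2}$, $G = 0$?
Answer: $0$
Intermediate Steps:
$D{\left(z,Z \right)} = \left(-2 + z\right) \left(Z + z\right)$
$f{\left(9 \right)} D{\left(G - O,5 \right)} = 9^{2} \left(\left(0 - 5\right)^{2} - 10 - 2 \left(0 - 5\right) + 5 \left(0 - 5\right)\right) = 81 \left(\left(0 - 5\right)^{2} - 10 - 2 \left(0 - 5\right) + 5 \left(0 - 5\right)\right) = 81 \left(\left(-5\right)^{2} - 10 - -10 + 5 \left(-5\right)\right) = 81 \left(25 - 10 + 10 - 25\right) = 81 \cdot 0 = 0$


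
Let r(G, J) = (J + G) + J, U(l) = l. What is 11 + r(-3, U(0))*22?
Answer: -55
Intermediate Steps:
r(G, J) = G + 2*J (r(G, J) = (G + J) + J = G + 2*J)
11 + r(-3, U(0))*22 = 11 + (-3 + 2*0)*22 = 11 + (-3 + 0)*22 = 11 - 3*22 = 11 - 66 = -55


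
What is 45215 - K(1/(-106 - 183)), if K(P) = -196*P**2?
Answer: 3776402211/83521 ≈ 45215.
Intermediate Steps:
45215 - K(1/(-106 - 183)) = 45215 - (-196)*(1/(-106 - 183))**2 = 45215 - (-196)*(1/(-289))**2 = 45215 - (-196)*(-1/289)**2 = 45215 - (-196)/83521 = 45215 - 1*(-196/83521) = 45215 + 196/83521 = 3776402211/83521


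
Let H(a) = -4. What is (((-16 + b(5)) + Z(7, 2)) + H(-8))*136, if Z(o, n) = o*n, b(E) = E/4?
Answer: -646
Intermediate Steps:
b(E) = E/4 (b(E) = E*(1/4) = E/4)
Z(o, n) = n*o
(((-16 + b(5)) + Z(7, 2)) + H(-8))*136 = (((-16 + (1/4)*5) + 2*7) - 4)*136 = (((-16 + 5/4) + 14) - 4)*136 = ((-59/4 + 14) - 4)*136 = (-3/4 - 4)*136 = -19/4*136 = -646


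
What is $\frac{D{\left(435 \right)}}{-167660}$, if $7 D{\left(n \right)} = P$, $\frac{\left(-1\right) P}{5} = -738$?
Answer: $- \frac{369}{117362} \approx -0.0031441$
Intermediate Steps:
$P = 3690$ ($P = \left(-5\right) \left(-738\right) = 3690$)
$D{\left(n \right)} = \frac{3690}{7}$ ($D{\left(n \right)} = \frac{1}{7} \cdot 3690 = \frac{3690}{7}$)
$\frac{D{\left(435 \right)}}{-167660} = \frac{3690}{7 \left(-167660\right)} = \frac{3690}{7} \left(- \frac{1}{167660}\right) = - \frac{369}{117362}$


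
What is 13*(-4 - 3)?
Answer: -91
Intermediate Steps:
13*(-4 - 3) = 13*(-7) = -91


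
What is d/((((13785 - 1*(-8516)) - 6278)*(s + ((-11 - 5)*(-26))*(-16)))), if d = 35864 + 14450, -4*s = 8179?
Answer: -201256/557648469 ≈ -0.00036090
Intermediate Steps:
s = -8179/4 (s = -¼*8179 = -8179/4 ≈ -2044.8)
d = 50314
d/((((13785 - 1*(-8516)) - 6278)*(s + ((-11 - 5)*(-26))*(-16)))) = 50314/((((13785 - 1*(-8516)) - 6278)*(-8179/4 + ((-11 - 5)*(-26))*(-16)))) = 50314/((((13785 + 8516) - 6278)*(-8179/4 - 16*(-26)*(-16)))) = 50314/(((22301 - 6278)*(-8179/4 + 416*(-16)))) = 50314/((16023*(-8179/4 - 6656))) = 50314/((16023*(-34803/4))) = 50314/(-557648469/4) = 50314*(-4/557648469) = -201256/557648469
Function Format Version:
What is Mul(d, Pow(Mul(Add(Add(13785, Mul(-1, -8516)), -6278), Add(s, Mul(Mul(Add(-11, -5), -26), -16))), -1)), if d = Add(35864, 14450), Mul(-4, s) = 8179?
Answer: Rational(-201256, 557648469) ≈ -0.00036090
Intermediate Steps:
s = Rational(-8179, 4) (s = Mul(Rational(-1, 4), 8179) = Rational(-8179, 4) ≈ -2044.8)
d = 50314
Mul(d, Pow(Mul(Add(Add(13785, Mul(-1, -8516)), -6278), Add(s, Mul(Mul(Add(-11, -5), -26), -16))), -1)) = Mul(50314, Pow(Mul(Add(Add(13785, Mul(-1, -8516)), -6278), Add(Rational(-8179, 4), Mul(Mul(Add(-11, -5), -26), -16))), -1)) = Mul(50314, Pow(Mul(Add(Add(13785, 8516), -6278), Add(Rational(-8179, 4), Mul(Mul(-16, -26), -16))), -1)) = Mul(50314, Pow(Mul(Add(22301, -6278), Add(Rational(-8179, 4), Mul(416, -16))), -1)) = Mul(50314, Pow(Mul(16023, Add(Rational(-8179, 4), -6656)), -1)) = Mul(50314, Pow(Mul(16023, Rational(-34803, 4)), -1)) = Mul(50314, Pow(Rational(-557648469, 4), -1)) = Mul(50314, Rational(-4, 557648469)) = Rational(-201256, 557648469)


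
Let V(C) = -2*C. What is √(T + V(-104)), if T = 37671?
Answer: √37879 ≈ 194.63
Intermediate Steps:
√(T + V(-104)) = √(37671 - 2*(-104)) = √(37671 + 208) = √37879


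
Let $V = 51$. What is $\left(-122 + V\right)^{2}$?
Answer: $5041$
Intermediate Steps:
$\left(-122 + V\right)^{2} = \left(-122 + 51\right)^{2} = \left(-71\right)^{2} = 5041$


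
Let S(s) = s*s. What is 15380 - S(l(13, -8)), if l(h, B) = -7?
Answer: 15331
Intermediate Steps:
S(s) = s**2
15380 - S(l(13, -8)) = 15380 - 1*(-7)**2 = 15380 - 1*49 = 15380 - 49 = 15331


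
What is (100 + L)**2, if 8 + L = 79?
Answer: 29241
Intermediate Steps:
L = 71 (L = -8 + 79 = 71)
(100 + L)**2 = (100 + 71)**2 = 171**2 = 29241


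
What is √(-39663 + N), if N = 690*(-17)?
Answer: I*√51393 ≈ 226.7*I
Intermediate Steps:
N = -11730
√(-39663 + N) = √(-39663 - 11730) = √(-51393) = I*√51393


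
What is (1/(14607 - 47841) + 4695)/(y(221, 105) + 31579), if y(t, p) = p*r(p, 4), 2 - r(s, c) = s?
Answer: 156033629/690070776 ≈ 0.22611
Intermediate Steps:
r(s, c) = 2 - s
y(t, p) = p*(2 - p)
(1/(14607 - 47841) + 4695)/(y(221, 105) + 31579) = (1/(14607 - 47841) + 4695)/(105*(2 - 1*105) + 31579) = (1/(-33234) + 4695)/(105*(2 - 105) + 31579) = (-1/33234 + 4695)/(105*(-103) + 31579) = 156033629/(33234*(-10815 + 31579)) = (156033629/33234)/20764 = (156033629/33234)*(1/20764) = 156033629/690070776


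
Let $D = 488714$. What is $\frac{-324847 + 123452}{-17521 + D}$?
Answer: $- \frac{201395}{471193} \approx -0.42741$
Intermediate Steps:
$\frac{-324847 + 123452}{-17521 + D} = \frac{-324847 + 123452}{-17521 + 488714} = - \frac{201395}{471193}$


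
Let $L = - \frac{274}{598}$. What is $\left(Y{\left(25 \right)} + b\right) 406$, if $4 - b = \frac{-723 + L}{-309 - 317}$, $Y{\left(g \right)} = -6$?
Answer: $- \frac{119904386}{93587} \approx -1281.2$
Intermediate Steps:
$L = - \frac{137}{299}$ ($L = \left(-274\right) \frac{1}{598} = - \frac{137}{299} \approx -0.45819$)
$b = \frac{266191}{93587}$ ($b = 4 - \frac{-723 - \frac{137}{299}}{-309 - 317} = 4 - - \frac{216314}{299 \left(-626\right)} = 4 - \left(- \frac{216314}{299}\right) \left(- \frac{1}{626}\right) = 4 - \frac{108157}{93587} = \frac{266191}{93587} \approx 2.8443$)
$\left(Y{\left(25 \right)} + b\right) 406 = \left(-6 + \frac{266191}{93587}\right) 406 = \left(- \frac{295331}{93587}\right) 406 = - \frac{119904386}{93587}$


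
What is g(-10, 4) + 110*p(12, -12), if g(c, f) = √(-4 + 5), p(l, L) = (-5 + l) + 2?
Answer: 991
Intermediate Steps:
p(l, L) = -3 + l
g(c, f) = 1 (g(c, f) = √1 = 1)
g(-10, 4) + 110*p(12, -12) = 1 + 110*(-3 + 12) = 1 + 110*9 = 1 + 990 = 991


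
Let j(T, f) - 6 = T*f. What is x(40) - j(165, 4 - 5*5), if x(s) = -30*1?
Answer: 3429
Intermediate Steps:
x(s) = -30
j(T, f) = 6 + T*f
x(40) - j(165, 4 - 5*5) = -30 - (6 + 165*(4 - 5*5)) = -30 - (6 + 165*(4 - 25)) = -30 - (6 + 165*(-21)) = -30 - (6 - 3465) = -30 - 1*(-3459) = -30 + 3459 = 3429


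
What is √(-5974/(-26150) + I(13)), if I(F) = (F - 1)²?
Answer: √986266601/2615 ≈ 12.010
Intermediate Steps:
I(F) = (-1 + F)²
√(-5974/(-26150) + I(13)) = √(-5974/(-26150) + (-1 + 13)²) = √(-5974*(-1/26150) + 12²) = √(2987/13075 + 144) = √(1885787/13075) = √986266601/2615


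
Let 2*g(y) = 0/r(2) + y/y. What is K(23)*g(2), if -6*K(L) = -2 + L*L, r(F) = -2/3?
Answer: -527/12 ≈ -43.917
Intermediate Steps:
r(F) = -⅔ (r(F) = -2*⅓ = -⅔)
K(L) = ⅓ - L²/6 (K(L) = -(-2 + L*L)/6 = -(-2 + L²)/6 = ⅓ - L²/6)
g(y) = ½ (g(y) = (0/(-⅔) + y/y)/2 = (0*(-3/2) + 1)/2 = (0 + 1)/2 = (½)*1 = ½)
K(23)*g(2) = (⅓ - ⅙*23²)*(½) = (⅓ - ⅙*529)*(½) = (⅓ - 529/6)*(½) = -527/6*½ = -527/12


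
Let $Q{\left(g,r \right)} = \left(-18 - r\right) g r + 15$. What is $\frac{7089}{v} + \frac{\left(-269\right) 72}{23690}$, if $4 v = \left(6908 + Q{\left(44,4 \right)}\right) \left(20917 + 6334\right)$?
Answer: $- \frac{15780764864}{19310323095} \approx -0.81722$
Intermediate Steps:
$Q{\left(g,r \right)} = 15 + g r \left(-18 - r\right)$ ($Q{\left(g,r \right)} = g \left(-18 - r\right) r + 15 = g r \left(-18 - r\right) + 15 = 15 + g r \left(-18 - r\right)$)
$v = \frac{83142801}{4}$ ($v = \frac{\left(6908 - \left(-15 + 704 + 3168\right)\right) \left(20917 + 6334\right)}{4} = \frac{\left(6908 - \left(3153 + 704\right)\right) 27251}{4} = \frac{\left(6908 - 3857\right) 27251}{4} = \frac{3051 \cdot 27251}{4} = \frac{1}{4} \cdot 83142801 = \frac{83142801}{4} \approx 2.0786 \cdot 10^{7}$)
$\frac{7089}{v} + \frac{\left(-269\right) 72}{23690} = \frac{7089}{\frac{83142801}{4}} + \frac{\left(-269\right) 72}{23690} = 7089 \cdot \frac{4}{83142801} - \frac{9684}{11845} = \frac{556}{1630251} - \frac{9684}{11845} = - \frac{15780764864}{19310323095}$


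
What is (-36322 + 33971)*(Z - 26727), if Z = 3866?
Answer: 53746211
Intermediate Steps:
(-36322 + 33971)*(Z - 26727) = (-36322 + 33971)*(3866 - 26727) = -2351*(-22861) = 53746211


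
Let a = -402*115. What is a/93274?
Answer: -23115/46637 ≈ -0.49564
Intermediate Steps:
a = -46230
a/93274 = -46230/93274 = -46230*1/93274 = -23115/46637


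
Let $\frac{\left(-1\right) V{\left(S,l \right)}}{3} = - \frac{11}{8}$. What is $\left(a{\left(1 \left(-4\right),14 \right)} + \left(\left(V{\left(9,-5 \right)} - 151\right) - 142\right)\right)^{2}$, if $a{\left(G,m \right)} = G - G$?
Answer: $\frac{5340721}{64} \approx 83449.0$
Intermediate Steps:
$a{\left(G,m \right)} = 0$
$V{\left(S,l \right)} = \frac{33}{8}$ ($V{\left(S,l \right)} = - 3 \left(- \frac{11}{8}\right) = - 3 \left(\left(-11\right) \frac{1}{8}\right) = \left(-3\right) \left(- \frac{11}{8}\right) = \frac{33}{8}$)
$\left(a{\left(1 \left(-4\right),14 \right)} + \left(\left(V{\left(9,-5 \right)} - 151\right) - 142\right)\right)^{2} = \left(0 + \left(\left(\frac{33}{8} - 151\right) - 142\right)\right)^{2} = \left(0 - \frac{2311}{8}\right)^{2} = \left(- \frac{2311}{8}\right)^{2} = \frac{5340721}{64}$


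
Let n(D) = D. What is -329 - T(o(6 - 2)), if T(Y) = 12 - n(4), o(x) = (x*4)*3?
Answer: -337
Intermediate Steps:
o(x) = 12*x (o(x) = (4*x)*3 = 12*x)
T(Y) = 8 (T(Y) = 12 - 1*4 = 12 - 4 = 8)
-329 - T(o(6 - 2)) = -329 - 1*8 = -329 - 8 = -337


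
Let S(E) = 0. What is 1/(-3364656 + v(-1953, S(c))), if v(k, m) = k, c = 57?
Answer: -1/3366609 ≈ -2.9703e-7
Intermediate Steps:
1/(-3364656 + v(-1953, S(c))) = 1/(-3364656 - 1953) = 1/(-3366609) = -1/3366609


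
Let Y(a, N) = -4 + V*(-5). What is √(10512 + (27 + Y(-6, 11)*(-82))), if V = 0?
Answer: √10867 ≈ 104.24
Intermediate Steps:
Y(a, N) = -4 (Y(a, N) = -4 + 0*(-5) = -4 + 0 = -4)
√(10512 + (27 + Y(-6, 11)*(-82))) = √(10512 + (27 - 4*(-82))) = √(10512 + (27 + 328)) = √(10512 + 355) = √10867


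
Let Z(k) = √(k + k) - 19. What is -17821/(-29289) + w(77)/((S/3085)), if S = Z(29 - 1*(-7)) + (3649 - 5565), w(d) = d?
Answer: -212634156374/1740674559 - 67870*√2/178293 ≈ -122.69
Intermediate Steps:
Z(k) = -19 + √2*√k (Z(k) = √(2*k) - 19 = √2*√k - 19 = -19 + √2*√k)
S = -1935 + 6*√2 (S = (-19 + √2*√(29 - 1*(-7))) + (3649 - 5565) = (-19 + √2*√(29 + 7)) - 1916 = (-19 + √2*√36) - 1916 = (-19 + √2*6) - 1916 = (-19 + 6*√2) - 1916 = -1935 + 6*√2 ≈ -1926.5)
-17821/(-29289) + w(77)/((S/3085)) = -17821/(-29289) + 77/(((-1935 + 6*√2)/3085)) = -17821*(-1/29289) + 77/(((-1935 + 6*√2)*(1/3085))) = 17821/29289 + 77/(-387/617 + 6*√2/3085)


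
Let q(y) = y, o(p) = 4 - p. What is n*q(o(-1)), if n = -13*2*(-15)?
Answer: 1950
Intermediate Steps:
n = 390 (n = -26*(-15) = 390)
n*q(o(-1)) = 390*(4 - 1*(-1)) = 390*(4 + 1) = 390*5 = 1950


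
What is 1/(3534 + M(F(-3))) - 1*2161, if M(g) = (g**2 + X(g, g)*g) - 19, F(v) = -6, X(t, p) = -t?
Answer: -7595914/3515 ≈ -2161.0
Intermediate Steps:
M(g) = -19 (M(g) = (g**2 + (-g)*g) - 19 = (g**2 - g**2) - 19 = 0 - 19 = -19)
1/(3534 + M(F(-3))) - 1*2161 = 1/(3534 - 19) - 1*2161 = 1/3515 - 2161 = -7595914/3515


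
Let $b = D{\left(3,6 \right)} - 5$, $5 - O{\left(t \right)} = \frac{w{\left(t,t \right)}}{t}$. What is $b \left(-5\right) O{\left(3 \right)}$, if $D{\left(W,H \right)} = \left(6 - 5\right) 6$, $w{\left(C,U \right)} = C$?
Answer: $-20$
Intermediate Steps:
$D{\left(W,H \right)} = 6$ ($D{\left(W,H \right)} = 1 \cdot 6 = 6$)
$O{\left(t \right)} = 4$ ($O{\left(t \right)} = 5 - \frac{t}{t} = 5 - 1 = 4$)
$b = 1$ ($b = 6 - 5 = 1$)
$b \left(-5\right) O{\left(3 \right)} = 1 \left(-5\right) 4 = \left(-5\right) 4 = -20$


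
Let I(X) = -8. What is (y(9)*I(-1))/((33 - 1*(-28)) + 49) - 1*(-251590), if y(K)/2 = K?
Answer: 13837378/55 ≈ 2.5159e+5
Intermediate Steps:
y(K) = 2*K
(y(9)*I(-1))/((33 - 1*(-28)) + 49) - 1*(-251590) = ((2*9)*(-8))/((33 - 1*(-28)) + 49) - 1*(-251590) = (18*(-8))/((33 + 28) + 49) + 251590 = -144/(61 + 49) + 251590 = -144/110 + 251590 = -144*1/110 + 251590 = -72/55 + 251590 = 13837378/55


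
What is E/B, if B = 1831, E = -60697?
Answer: -60697/1831 ≈ -33.150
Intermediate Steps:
E/B = -60697/1831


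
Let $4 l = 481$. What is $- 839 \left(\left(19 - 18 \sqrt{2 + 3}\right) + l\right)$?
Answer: $- \frac{467323}{4} + 15102 \sqrt{5} \approx -83062.0$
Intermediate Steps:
$l = \frac{481}{4}$ ($l = \frac{1}{4} \cdot 481 = \frac{481}{4} \approx 120.25$)
$- 839 \left(\left(19 - 18 \sqrt{2 + 3}\right) + l\right) = - 839 \left(\left(19 - 18 \sqrt{2 + 3}\right) + \frac{481}{4}\right) = - 839 \left(\left(19 - 18 \sqrt{5}\right) + \frac{481}{4}\right) = - 839 \left(\frac{557}{4} - 18 \sqrt{5}\right) = - \frac{467323}{4} + 15102 \sqrt{5}$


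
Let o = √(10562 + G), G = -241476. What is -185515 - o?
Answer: -185515 - I*√230914 ≈ -1.8552e+5 - 480.54*I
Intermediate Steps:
o = I*√230914 (o = √(10562 - 241476) = √(-230914) = I*√230914 ≈ 480.54*I)
-185515 - o = -185515 - I*√230914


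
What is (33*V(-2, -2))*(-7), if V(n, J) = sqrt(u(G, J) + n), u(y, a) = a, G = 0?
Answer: -462*I ≈ -462.0*I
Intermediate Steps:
V(n, J) = sqrt(J + n)
(33*V(-2, -2))*(-7) = (33*sqrt(-2 - 2))*(-7) = (33*sqrt(-4))*(-7) = (33*(2*I))*(-7) = (66*I)*(-7) = -462*I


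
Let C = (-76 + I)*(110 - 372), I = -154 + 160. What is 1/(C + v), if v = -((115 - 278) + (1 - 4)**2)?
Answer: 1/18494 ≈ 5.4072e-5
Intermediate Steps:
I = 6
v = 154 (v = -(-163 + (-3)**2) = -(-163 + 9) = -1*(-154) = 154)
C = 18340 (C = (-76 + 6)*(110 - 372) = -70*(-262) = 18340)
1/(C + v) = 1/(18340 + 154) = 1/18494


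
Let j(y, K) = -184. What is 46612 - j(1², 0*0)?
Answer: 46796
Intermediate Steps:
46612 - j(1², 0*0) = 46612 - 1*(-184) = 46612 + 184 = 46796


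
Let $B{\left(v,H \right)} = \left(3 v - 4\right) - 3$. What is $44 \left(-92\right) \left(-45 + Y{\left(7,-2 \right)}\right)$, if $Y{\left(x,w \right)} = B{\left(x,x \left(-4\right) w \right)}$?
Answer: $125488$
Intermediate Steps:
$B{\left(v,H \right)} = -7 + 3 v$ ($B{\left(v,H \right)} = \left(-4 + 3 v\right) - 3 = -7 + 3 v$)
$Y{\left(x,w \right)} = -7 + 3 x$
$44 \left(-92\right) \left(-45 + Y{\left(7,-2 \right)}\right) = 44 \left(-92\right) \left(-45 + \left(-7 + 3 \cdot 7\right)\right) = - 4048 \left(-45 + \left(-7 + 21\right)\right) = - 4048 \left(-45 + 14\right) = \left(-4048\right) \left(-31\right) = 125488$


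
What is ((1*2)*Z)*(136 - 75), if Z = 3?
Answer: 366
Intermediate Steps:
((1*2)*Z)*(136 - 75) = ((1*2)*3)*(136 - 75) = (2*3)*61 = 6*61 = 366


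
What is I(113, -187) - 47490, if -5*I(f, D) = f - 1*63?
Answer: -47500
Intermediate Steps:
I(f, D) = 63/5 - f/5 (I(f, D) = -(f - 1*63)/5 = -(f - 63)/5 = -(-63 + f)/5 = 63/5 - f/5)
I(113, -187) - 47490 = (63/5 - 1/5*113) - 47490 = (63/5 - 113/5) - 47490 = -10 - 47490 = -47500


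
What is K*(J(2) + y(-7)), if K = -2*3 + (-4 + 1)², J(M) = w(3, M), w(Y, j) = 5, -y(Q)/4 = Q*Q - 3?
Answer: -537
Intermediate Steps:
y(Q) = 12 - 4*Q² (y(Q) = -4*(Q*Q - 3) = -4*(Q² - 3) = -4*(-3 + Q²) = 12 - 4*Q²)
J(M) = 5
K = 3 (K = -6 + (-3)² = -6 + 9 = 3)
K*(J(2) + y(-7)) = 3*(5 + (12 - 4*(-7)²)) = 3*(5 + (12 - 4*49)) = 3*(5 + (12 - 196)) = 3*(5 - 184) = 3*(-179) = -537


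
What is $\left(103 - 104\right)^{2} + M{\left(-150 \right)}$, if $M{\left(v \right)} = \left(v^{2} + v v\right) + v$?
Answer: $44851$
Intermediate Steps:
$M{\left(v \right)} = v + 2 v^{2}$ ($M{\left(v \right)} = \left(v^{2} + v^{2}\right) + v = 2 v^{2} + v = v + 2 v^{2}$)
$\left(103 - 104\right)^{2} + M{\left(-150 \right)} = \left(103 - 104\right)^{2} - 150 \left(1 + 2 \left(-150\right)\right) = \left(-1\right)^{2} - 150 \left(1 - 300\right) = 1 - -44850 = 1 + 44850 = 44851$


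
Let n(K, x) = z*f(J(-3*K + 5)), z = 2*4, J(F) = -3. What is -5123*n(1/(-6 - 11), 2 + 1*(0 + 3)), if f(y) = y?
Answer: 122952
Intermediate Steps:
z = 8
n(K, x) = -24 (n(K, x) = 8*(-3) = -24)
-5123*n(1/(-6 - 11), 2 + 1*(0 + 3)) = -5123*(-24) = 122952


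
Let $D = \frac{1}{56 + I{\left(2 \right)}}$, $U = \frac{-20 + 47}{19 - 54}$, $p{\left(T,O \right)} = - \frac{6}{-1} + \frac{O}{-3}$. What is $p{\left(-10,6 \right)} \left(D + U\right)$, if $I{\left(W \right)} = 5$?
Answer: $- \frac{6448}{2135} \approx -3.0201$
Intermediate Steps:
$p{\left(T,O \right)} = 6 - \frac{O}{3}$ ($p{\left(T,O \right)} = \left(-6\right) \left(-1\right) + O \left(- \frac{1}{3}\right) = 6 - \frac{O}{3}$)
$U = - \frac{27}{35}$ ($U = \frac{27}{-35} = 27 \left(- \frac{1}{35}\right) = - \frac{27}{35} \approx -0.77143$)
$D = \frac{1}{61}$ ($D = \frac{1}{56 + 5} = \frac{1}{61} \approx 0.016393$)
$p{\left(-10,6 \right)} \left(D + U\right) = \left(6 - 2\right) \left(\frac{1}{61} - \frac{27}{35}\right) = \left(6 - 2\right) \left(- \frac{1612}{2135}\right) = 4 \left(- \frac{1612}{2135}\right) = - \frac{6448}{2135}$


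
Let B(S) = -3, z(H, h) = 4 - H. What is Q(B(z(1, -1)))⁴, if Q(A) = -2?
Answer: 16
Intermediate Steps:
Q(B(z(1, -1)))⁴ = (-2)⁴ = 16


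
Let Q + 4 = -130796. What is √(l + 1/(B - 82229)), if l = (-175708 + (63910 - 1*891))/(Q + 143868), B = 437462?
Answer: I*√526676845994751/7815126 ≈ 2.9365*I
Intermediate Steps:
Q = -130800 (Q = -4 - 130796 = -130800)
l = -12521/1452 (l = (-175708 + (63910 - 1*891))/(-130800 + 143868) = (-175708 + (63910 - 891))/13068 = (-175708 + 63019)*(1/13068) = -112689*1/13068 = -12521/1452 ≈ -8.6233)
√(l + 1/(B - 82229)) = √(-12521/1452 + 1/(437462 - 82229)) = √(-12521/1452 + 1/355233) = √(-1482623647/171932772) = I*√526676845994751/7815126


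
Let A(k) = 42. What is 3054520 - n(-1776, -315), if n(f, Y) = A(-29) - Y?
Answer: 3054163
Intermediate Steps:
n(f, Y) = 42 - Y
3054520 - n(-1776, -315) = 3054520 - (42 - 1*(-315)) = 3054520 - (42 + 315) = 3054520 - 1*357 = 3054520 - 357 = 3054163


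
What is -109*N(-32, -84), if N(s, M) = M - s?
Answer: 5668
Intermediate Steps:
-109*N(-32, -84) = -109*(-84 - 1*(-32)) = -109*(-84 + 32) = -109*(-52) = 5668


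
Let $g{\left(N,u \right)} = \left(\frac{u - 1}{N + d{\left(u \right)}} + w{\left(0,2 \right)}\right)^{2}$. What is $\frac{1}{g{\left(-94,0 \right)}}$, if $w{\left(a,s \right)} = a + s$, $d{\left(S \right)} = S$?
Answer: $\frac{8836}{35721} \approx 0.24736$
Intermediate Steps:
$g{\left(N,u \right)} = \left(2 + \frac{-1 + u}{N + u}\right)^{2}$ ($g{\left(N,u \right)} = \left(\frac{u - 1}{N + u} + \left(0 + 2\right)\right)^{2} = \left(\frac{-1 + u}{N + u} + 2\right)^{2} = \left(2 + \frac{-1 + u}{N + u}\right)^{2}$)
$\frac{1}{g{\left(-94,0 \right)}} = \frac{1}{\frac{1}{\left(-94 + 0\right)^{2}} \left(-1 + 2 \left(-94\right) + 3 \cdot 0\right)^{2}} = \frac{1}{\frac{1}{8836} \left(-1 - 188 + 0\right)^{2}} = \frac{1}{\frac{1}{8836} \left(-189\right)^{2}} = \frac{1}{\frac{1}{8836} \cdot 35721} = \frac{1}{\frac{35721}{8836}} = \frac{8836}{35721}$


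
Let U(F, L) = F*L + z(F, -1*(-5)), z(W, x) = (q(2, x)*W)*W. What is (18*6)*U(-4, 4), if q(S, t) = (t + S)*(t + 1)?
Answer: 70848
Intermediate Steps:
q(S, t) = (1 + t)*(S + t) (q(S, t) = (S + t)*(1 + t) = (1 + t)*(S + t))
z(W, x) = W²*(2 + x² + 3*x) (z(W, x) = ((2 + x + x² + 2*x)*W)*W = ((2 + x² + 3*x)*W)*W = (W*(2 + x² + 3*x))*W = W²*(2 + x² + 3*x))
U(F, L) = 42*F² + F*L (U(F, L) = F*L + F²*(2 + (-1*(-5))² + 3*(-1*(-5))) = F*L + F²*(2 + 5² + 3*5) = F*L + F²*(2 + 25 + 15) = F*L + F²*42 = F*L + 42*F² = 42*F² + F*L)
(18*6)*U(-4, 4) = (18*6)*(-4*(4 + 42*(-4))) = 108*(-4*(4 - 168)) = 108*(-4*(-164)) = 108*656 = 70848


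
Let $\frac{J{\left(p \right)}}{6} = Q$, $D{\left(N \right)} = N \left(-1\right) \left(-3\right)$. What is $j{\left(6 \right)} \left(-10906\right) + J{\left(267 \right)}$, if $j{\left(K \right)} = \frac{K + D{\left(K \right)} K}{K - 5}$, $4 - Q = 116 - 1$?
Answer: $-1243950$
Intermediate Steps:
$Q = -111$ ($Q = 4 - \left(116 - 1\right) = 4 - 115 = -111$)
$D{\left(N \right)} = 3 N$ ($D{\left(N \right)} = - N \left(-3\right) = 3 N$)
$J{\left(p \right)} = -666$ ($J{\left(p \right)} = 6 \left(-111\right) = -666$)
$j{\left(K \right)} = \frac{K + 3 K^{2}}{-5 + K}$ ($j{\left(K \right)} = \frac{K + 3 K K}{K - 5} = \frac{K + 3 K^{2}}{-5 + K}$)
$j{\left(6 \right)} \left(-10906\right) + J{\left(267 \right)} = \frac{6 \left(1 + 3 \cdot 6\right)}{-5 + 6} \left(-10906\right) - 666 = \frac{6 \left(1 + 18\right)}{1} \left(-10906\right) - 666 = 6 \cdot 1 \cdot 19 \left(-10906\right) - 666 = 114 \left(-10906\right) - 666 = -1243284 - 666 = -1243950$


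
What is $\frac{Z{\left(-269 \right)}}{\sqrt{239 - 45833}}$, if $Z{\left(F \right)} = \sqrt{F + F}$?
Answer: $\frac{\sqrt{681377}}{7599} \approx 0.10863$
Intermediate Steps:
$Z{\left(F \right)} = \sqrt{2} \sqrt{F}$ ($Z{\left(F \right)} = \sqrt{2 F} = \sqrt{2} \sqrt{F}$)
$\frac{Z{\left(-269 \right)}}{\sqrt{239 - 45833}} = \frac{\sqrt{2} \sqrt{-269}}{\sqrt{239 - 45833}} = \frac{\sqrt{2} i \sqrt{269}}{\sqrt{-45594}} = \frac{i \sqrt{538}}{3 i \sqrt{5066}} = i \sqrt{538} \left(- \frac{i \sqrt{5066}}{15198}\right) = \frac{\sqrt{681377}}{7599}$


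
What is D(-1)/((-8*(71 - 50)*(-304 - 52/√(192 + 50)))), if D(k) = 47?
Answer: 108053/117400332 - 6721*√2/939202656 ≈ 0.00091026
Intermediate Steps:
D(-1)/((-8*(71 - 50)*(-304 - 52/√(192 + 50)))) = 47/((-8*(71 - 50)*(-304 - 52/√(192 + 50)))) = 47/((-168*(-304 - 52*√2/22))) = 47/((-168*(-304 - 26*√2/11))) = 47/((-8*(-6384 - 546*√2/11))) = 47/(51072 + 4368*√2/11)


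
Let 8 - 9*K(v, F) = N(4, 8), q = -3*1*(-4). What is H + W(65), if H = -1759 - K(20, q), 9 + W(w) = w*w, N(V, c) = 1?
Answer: 22106/9 ≈ 2456.2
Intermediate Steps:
q = 12 (q = -3*(-4) = 12)
K(v, F) = 7/9 (K(v, F) = 8/9 - ⅑*1 = 8/9 - ⅑ = 7/9)
W(w) = -9 + w² (W(w) = -9 + w*w = -9 + w²)
H = -15838/9 (H = -1759 - 1*7/9 = -1759 - 7/9 = -15838/9 ≈ -1759.8)
H + W(65) = -15838/9 + (-9 + 65²) = -15838/9 + (-9 + 4225) = -15838/9 + 4216 = 22106/9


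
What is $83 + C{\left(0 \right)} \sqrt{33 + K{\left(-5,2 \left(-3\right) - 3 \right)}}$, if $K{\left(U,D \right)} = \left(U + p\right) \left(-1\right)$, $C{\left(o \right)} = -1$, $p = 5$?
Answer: $83 - \sqrt{33} \approx 77.255$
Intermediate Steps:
$K{\left(U,D \right)} = -5 - U$ ($K{\left(U,D \right)} = \left(U + 5\right) \left(-1\right) = \left(5 + U\right) \left(-1\right) = -5 - U$)
$83 + C{\left(0 \right)} \sqrt{33 + K{\left(-5,2 \left(-3\right) - 3 \right)}} = 83 - \sqrt{33 - 0} = 83 - \sqrt{33 + \left(-5 + 5\right)} = 83 - \sqrt{33 + 0} = 83 - \sqrt{33}$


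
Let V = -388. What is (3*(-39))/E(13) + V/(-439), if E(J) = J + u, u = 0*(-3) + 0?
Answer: -3563/439 ≈ -8.1162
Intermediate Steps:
u = 0 (u = 0 + 0 = 0)
E(J) = J (E(J) = J + 0 = J)
(3*(-39))/E(13) + V/(-439) = (3*(-39))/13 - 388/(-439) = -117*1/13 - 388*(-1/439) = -9 + 388/439 = -3563/439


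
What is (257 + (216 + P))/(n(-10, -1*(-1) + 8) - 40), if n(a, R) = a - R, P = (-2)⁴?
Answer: -489/59 ≈ -8.2881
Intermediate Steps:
P = 16
(257 + (216 + P))/(n(-10, -1*(-1) + 8) - 40) = (257 + (216 + 16))/((-10 - (-1*(-1) + 8)) - 40) = (257 + 232)/((-10 - (1 + 8)) - 40) = 489/((-10 - 1*9) - 40) = 489/((-10 - 9) - 40) = 489/(-19 - 40) = 489/(-59) = 489*(-1/59) = -489/59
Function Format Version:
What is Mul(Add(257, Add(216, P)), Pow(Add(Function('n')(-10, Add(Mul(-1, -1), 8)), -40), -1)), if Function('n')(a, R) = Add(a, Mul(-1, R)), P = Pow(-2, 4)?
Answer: Rational(-489, 59) ≈ -8.2881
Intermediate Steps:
P = 16
Mul(Add(257, Add(216, P)), Pow(Add(Function('n')(-10, Add(Mul(-1, -1), 8)), -40), -1)) = Mul(Add(257, Add(216, 16)), Pow(Add(Add(-10, Mul(-1, Add(Mul(-1, -1), 8))), -40), -1)) = Mul(Add(257, 232), Pow(Add(Add(-10, Mul(-1, Add(1, 8))), -40), -1)) = Mul(489, Pow(Add(Add(-10, Mul(-1, 9)), -40), -1)) = Mul(489, Pow(Add(Add(-10, -9), -40), -1)) = Mul(489, Pow(Add(-19, -40), -1)) = Mul(489, Pow(-59, -1)) = Mul(489, Rational(-1, 59)) = Rational(-489, 59)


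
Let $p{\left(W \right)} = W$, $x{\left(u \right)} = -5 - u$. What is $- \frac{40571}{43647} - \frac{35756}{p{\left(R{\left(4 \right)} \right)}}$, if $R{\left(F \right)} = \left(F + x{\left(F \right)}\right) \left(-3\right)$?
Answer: $- \frac{520416899}{218235} \approx -2384.7$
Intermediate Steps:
$R{\left(F \right)} = 15$ ($R{\left(F \right)} = \left(F - \left(5 + F\right)\right) \left(-3\right) = \left(-5\right) \left(-3\right) = 15$)
$- \frac{40571}{43647} - \frac{35756}{p{\left(R{\left(4 \right)} \right)}} = - \frac{40571}{43647} - \frac{35756}{15} = - \frac{520416899}{218235}$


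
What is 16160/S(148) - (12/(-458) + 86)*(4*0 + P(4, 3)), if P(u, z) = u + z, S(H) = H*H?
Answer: -188438814/313501 ≈ -601.08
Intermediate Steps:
S(H) = H²
16160/S(148) - (12/(-458) + 86)*(4*0 + P(4, 3)) = 16160/(148²) - (12/(-458) + 86)*(4*0 + (4 + 3)) = 16160/21904 - (12*(-1/458) + 86)*(0 + 7) = 16160*(1/21904) - (-6/229 + 86)*7 = 1010/1369 - 19688*7/229 = 1010/1369 - 1*137816/229 = 1010/1369 - 137816/229 = -188438814/313501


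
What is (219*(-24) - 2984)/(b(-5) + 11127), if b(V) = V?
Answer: -4120/5561 ≈ -0.74087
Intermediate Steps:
(219*(-24) - 2984)/(b(-5) + 11127) = (219*(-24) - 2984)/(-5 + 11127) = (-5256 - 2984)/11122 = -8240*1/11122 = -4120/5561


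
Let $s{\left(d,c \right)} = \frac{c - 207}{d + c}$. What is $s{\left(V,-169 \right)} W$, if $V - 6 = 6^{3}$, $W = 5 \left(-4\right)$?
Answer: $\frac{7520}{53} \approx 141.89$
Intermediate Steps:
$W = -20$
$V = 222$ ($V = 6 + 6^{3} = 6 + 216 = 222$)
$s{\left(d,c \right)} = \frac{-207 + c}{c + d}$
$s{\left(V,-169 \right)} W = \frac{-207 - 169}{-169 + 222} \left(-20\right) = \frac{1}{53} \left(-376\right) \left(-20\right) = \left(- \frac{376}{53}\right) \left(-20\right) = \frac{7520}{53}$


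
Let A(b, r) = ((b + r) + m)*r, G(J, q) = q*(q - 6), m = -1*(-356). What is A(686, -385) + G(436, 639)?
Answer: 151542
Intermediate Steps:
m = 356
G(J, q) = q*(-6 + q)
A(b, r) = r*(356 + b + r) (A(b, r) = ((b + r) + 356)*r = (356 + b + r)*r = r*(356 + b + r))
A(686, -385) + G(436, 639) = -385*(356 + 686 - 385) + 639*(-6 + 639) = -385*657 + 639*633 = -252945 + 404487 = 151542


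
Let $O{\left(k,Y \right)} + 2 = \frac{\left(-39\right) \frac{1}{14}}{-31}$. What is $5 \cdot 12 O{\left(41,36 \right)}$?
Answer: $- \frac{24870}{217} \approx -114.61$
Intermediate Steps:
$O{\left(k,Y \right)} = - \frac{829}{434}$ ($O{\left(k,Y \right)} = -2 + \frac{\left(-39\right) \frac{1}{14}}{-31} = -2 + \left(-39\right) \frac{1}{14} \left(- \frac{1}{31}\right) = -2 - - \frac{39}{434} = -2 + \frac{39}{434} = - \frac{829}{434}$)
$5 \cdot 12 O{\left(41,36 \right)} = 5 \cdot 12 \left(- \frac{829}{434}\right) = 60 \left(- \frac{829}{434}\right) = - \frac{24870}{217}$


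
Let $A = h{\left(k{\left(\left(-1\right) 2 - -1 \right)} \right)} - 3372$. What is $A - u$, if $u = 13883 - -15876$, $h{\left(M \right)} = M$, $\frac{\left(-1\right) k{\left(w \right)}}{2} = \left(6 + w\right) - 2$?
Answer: $-33137$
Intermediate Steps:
$k{\left(w \right)} = -8 - 2 w$ ($k{\left(w \right)} = - 2 \left(\left(6 + w\right) - 2\right) = - 2 \left(4 + w\right) = -8 - 2 w$)
$A = -3378$ ($A = \left(-8 - 2 \left(\left(-1\right) 2 - -1\right)\right) - 3372 = \left(-8 - 2 \left(-2 + 1\right)\right) - 3372 = \left(-8 - -2\right) - 3372 = \left(-8 + 2\right) - 3372 = -6 - 3372 = -3378$)
$u = 29759$ ($u = 13883 + 15876 = 29759$)
$A - u = -3378 - 29759 = -33137$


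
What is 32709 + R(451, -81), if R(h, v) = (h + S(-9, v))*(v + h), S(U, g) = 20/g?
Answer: 16158499/81 ≈ 1.9949e+5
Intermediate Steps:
R(h, v) = (h + v)*(h + 20/v) (R(h, v) = (h + 20/v)*(v + h) = (h + 20/v)*(h + v) = (h + v)*(h + 20/v))
32709 + R(451, -81) = 32709 + (20 + 451² + 451*(-81) + 20*451/(-81)) = 32709 + (20 + 203401 - 36531 + 20*451*(-1/81)) = 32709 + (20 + 203401 - 36531 - 9020/81) = 32709 + 13509070/81 = 16158499/81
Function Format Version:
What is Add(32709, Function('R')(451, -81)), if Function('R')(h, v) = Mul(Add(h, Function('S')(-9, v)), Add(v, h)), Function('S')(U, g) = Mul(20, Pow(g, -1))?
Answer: Rational(16158499, 81) ≈ 1.9949e+5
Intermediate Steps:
Function('R')(h, v) = Mul(Add(h, v), Add(h, Mul(20, Pow(v, -1)))) (Function('R')(h, v) = Mul(Add(h, Mul(20, Pow(v, -1))), Add(v, h)) = Mul(Add(h, Mul(20, Pow(v, -1))), Add(h, v)) = Mul(Add(h, v), Add(h, Mul(20, Pow(v, -1)))))
Add(32709, Function('R')(451, -81)) = Add(32709, Add(20, Pow(451, 2), Mul(451, -81), Mul(20, 451, Pow(-81, -1)))) = Add(32709, Add(20, 203401, -36531, Mul(20, 451, Rational(-1, 81)))) = Add(32709, Add(20, 203401, -36531, Rational(-9020, 81))) = Add(32709, Rational(13509070, 81)) = Rational(16158499, 81)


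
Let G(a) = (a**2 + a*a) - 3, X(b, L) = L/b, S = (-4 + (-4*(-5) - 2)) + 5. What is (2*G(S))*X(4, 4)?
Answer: 1438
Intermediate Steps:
S = 19 (S = (-4 + (20 - 2)) + 5 = (-4 + 18) + 5 = 14 + 5 = 19)
G(a) = -3 + 2*a**2 (G(a) = (a**2 + a**2) - 3 = 2*a**2 - 3 = -3 + 2*a**2)
(2*G(S))*X(4, 4) = (2*(-3 + 2*19**2))*(4/4) = (2*(-3 + 2*361))*(4*(1/4)) = (2*(-3 + 722))*1 = (2*719)*1 = 1438*1 = 1438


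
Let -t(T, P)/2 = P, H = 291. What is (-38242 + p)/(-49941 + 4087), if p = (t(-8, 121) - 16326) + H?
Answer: 54519/45854 ≈ 1.1890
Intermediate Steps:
t(T, P) = -2*P
p = -16277 (p = (-2*121 - 16326) + 291 = (-242 - 16326) + 291 = -16568 + 291 = -16277)
(-38242 + p)/(-49941 + 4087) = (-38242 - 16277)/(-49941 + 4087) = -54519/(-45854) = -54519*(-1/45854) = 54519/45854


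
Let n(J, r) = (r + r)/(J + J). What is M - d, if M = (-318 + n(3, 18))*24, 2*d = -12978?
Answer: -999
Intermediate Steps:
d = -6489 (d = (½)*(-12978) = -6489)
n(J, r) = r/J (n(J, r) = (2*r)/((2*J)) = (2*r)*(1/(2*J)) = r/J)
M = -7488 (M = (-318 + 18/3)*24 = (-318 + 18*(⅓))*24 = (-318 + 6)*24 = -312*24 = -7488)
M - d = -7488 - 1*(-6489) = -7488 + 6489 = -999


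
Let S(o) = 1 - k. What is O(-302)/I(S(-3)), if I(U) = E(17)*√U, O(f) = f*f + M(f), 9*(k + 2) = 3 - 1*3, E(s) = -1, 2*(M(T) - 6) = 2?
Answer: -91211*√3/3 ≈ -52661.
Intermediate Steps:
M(T) = 7 (M(T) = 6 + (½)*2 = 6 + 1 = 7)
k = -2 (k = -2 + (3 - 1*3)/9 = -2 + (3 - 3)/9 = -2 + (⅑)*0 = -2 + 0 = -2)
O(f) = 7 + f² (O(f) = f*f + 7 = f² + 7 = 7 + f²)
S(o) = 3 (S(o) = 1 - 1*(-2) = 1 + 2 = 3)
I(U) = -√U
O(-302)/I(S(-3)) = (7 + (-302)²)/((-√3)) = (7 + 91204)*(-√3/3) = 91211*(-√3/3) = -91211*√3/3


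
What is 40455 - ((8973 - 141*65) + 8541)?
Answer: 32106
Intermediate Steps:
40455 - ((8973 - 141*65) + 8541) = 40455 - ((8973 - 9165) + 8541) = 40455 - (-192 + 8541) = 40455 - 1*8349 = 40455 - 8349 = 32106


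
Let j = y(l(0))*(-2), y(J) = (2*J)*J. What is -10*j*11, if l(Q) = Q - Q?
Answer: 0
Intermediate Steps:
l(Q) = 0
y(J) = 2*J**2
j = 0 (j = (2*0**2)*(-2) = (2*0)*(-2) = 0*(-2) = 0)
-10*j*11 = -10*0*11 = 0*11 = 0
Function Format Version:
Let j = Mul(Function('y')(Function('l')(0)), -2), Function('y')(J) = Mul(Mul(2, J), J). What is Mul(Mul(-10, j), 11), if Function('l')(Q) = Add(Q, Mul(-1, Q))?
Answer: 0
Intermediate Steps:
Function('l')(Q) = 0
Function('y')(J) = Mul(2, Pow(J, 2))
j = 0 (j = Mul(Mul(2, Pow(0, 2)), -2) = Mul(Mul(2, 0), -2) = Mul(0, -2) = 0)
Mul(Mul(-10, j), 11) = Mul(Mul(-10, 0), 11) = Mul(0, 11) = 0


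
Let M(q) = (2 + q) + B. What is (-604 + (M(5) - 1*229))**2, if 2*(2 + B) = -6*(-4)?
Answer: 665856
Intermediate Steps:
B = 10 (B = -2 + (-6*(-4))/2 = -2 + (1/2)*24 = -2 + 12 = 10)
M(q) = 12 + q (M(q) = (2 + q) + 10 = 12 + q)
(-604 + (M(5) - 1*229))**2 = (-604 + ((12 + 5) - 1*229))**2 = (-604 + (17 - 229))**2 = (-604 - 212)**2 = (-816)**2 = 665856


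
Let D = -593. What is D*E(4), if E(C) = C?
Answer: -2372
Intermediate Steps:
D*E(4) = -593*4 = -2372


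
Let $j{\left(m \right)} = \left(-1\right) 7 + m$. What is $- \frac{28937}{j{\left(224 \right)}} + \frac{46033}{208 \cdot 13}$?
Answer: $- \frac{5250499}{45136} \approx -116.33$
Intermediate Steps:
$j{\left(m \right)} = -7 + m$
$- \frac{28937}{j{\left(224 \right)}} + \frac{46033}{208 \cdot 13} = - \frac{28937}{-7 + 224} + \frac{46033}{208 \cdot 13} = - \frac{28937}{217} + \frac{46033}{2704} = \left(-28937\right) \frac{1}{217} + 46033 \cdot \frac{1}{2704} = - \frac{28937}{217} + \frac{3541}{208} = - \frac{5250499}{45136}$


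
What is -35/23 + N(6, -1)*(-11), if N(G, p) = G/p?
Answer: 1483/23 ≈ 64.478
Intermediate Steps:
-35/23 + N(6, -1)*(-11) = -35/23 + (6/(-1))*(-11) = -35*1/23 + (6*(-1))*(-11) = -35/23 - 6*(-11) = -35/23 + 66 = 1483/23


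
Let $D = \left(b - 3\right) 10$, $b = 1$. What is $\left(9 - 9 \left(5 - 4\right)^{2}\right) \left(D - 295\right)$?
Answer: $0$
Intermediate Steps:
$D = -20$ ($D = \left(1 - 3\right) 10 = \left(-2\right) 10 = -20$)
$\left(9 - 9 \left(5 - 4\right)^{2}\right) \left(D - 295\right) = \left(9 - 9 \left(5 - 4\right)^{2}\right) \left(-20 - 295\right) = \left(9 - 9 \cdot 1^{2}\right) \left(-315\right) = \left(9 - 9\right) \left(-315\right) = 0 \left(-315\right) = 0$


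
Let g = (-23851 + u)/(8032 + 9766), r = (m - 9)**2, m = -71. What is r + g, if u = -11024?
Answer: 113872325/17798 ≈ 6398.0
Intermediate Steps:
r = 6400 (r = (-71 - 9)**2 = (-80)**2 = 6400)
g = -34875/17798 (g = (-23851 - 11024)/(8032 + 9766) = -34875/17798 ≈ -1.9595)
r + g = 6400 - 34875/17798 = 113872325/17798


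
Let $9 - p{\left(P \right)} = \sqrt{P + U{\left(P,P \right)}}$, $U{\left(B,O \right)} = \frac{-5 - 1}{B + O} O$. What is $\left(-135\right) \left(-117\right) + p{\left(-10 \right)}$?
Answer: $15804 - i \sqrt{13} \approx 15804.0 - 3.6056 i$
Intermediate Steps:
$U{\left(B,O \right)} = - \frac{6 O}{B + O}$ ($U{\left(B,O \right)} = - \frac{6}{B + O} O = - \frac{6 O}{B + O}$)
$p{\left(P \right)} = 9 - \sqrt{-3 + P}$ ($p{\left(P \right)} = 9 - \sqrt{P - \frac{6 P}{P + P}} = 9 - \sqrt{P - \frac{6 P}{2 P}} = 9 - \sqrt{P - 6 P \frac{1}{2 P}} = 9 - \sqrt{P - 3} = 9 - \sqrt{-3 + P}$)
$\left(-135\right) \left(-117\right) + p{\left(-10 \right)} = \left(-135\right) \left(-117\right) + \left(9 - \sqrt{-3 - 10}\right) = 15795 + \left(9 - \sqrt{-13}\right) = 15795 + \left(9 - i \sqrt{13}\right) = 15804 - i \sqrt{13}$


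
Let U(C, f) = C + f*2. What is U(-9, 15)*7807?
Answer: 163947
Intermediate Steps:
U(C, f) = C + 2*f
U(-9, 15)*7807 = (-9 + 2*15)*7807 = (-9 + 30)*7807 = 21*7807 = 163947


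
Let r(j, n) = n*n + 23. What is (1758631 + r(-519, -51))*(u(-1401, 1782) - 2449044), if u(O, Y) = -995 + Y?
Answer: -4312004882535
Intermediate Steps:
r(j, n) = 23 + n² (r(j, n) = n² + 23 = 23 + n²)
(1758631 + r(-519, -51))*(u(-1401, 1782) - 2449044) = (1758631 + (23 + (-51)²))*((-995 + 1782) - 2449044) = (1758631 + (23 + 2601))*(787 - 2449044) = (1758631 + 2624)*(-2448257) = 1761255*(-2448257) = -4312004882535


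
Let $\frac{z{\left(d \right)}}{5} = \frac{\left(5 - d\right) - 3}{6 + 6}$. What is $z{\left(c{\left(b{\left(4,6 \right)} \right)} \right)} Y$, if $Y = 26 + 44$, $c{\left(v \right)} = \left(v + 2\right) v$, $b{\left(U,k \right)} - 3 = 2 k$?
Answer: $- \frac{44275}{6} \approx -7379.2$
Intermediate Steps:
$b{\left(U,k \right)} = 3 + 2 k$
$c{\left(v \right)} = v \left(2 + v\right)$ ($c{\left(v \right)} = \left(2 + v\right) v = v \left(2 + v\right)$)
$Y = 70$
$z{\left(d \right)} = \frac{5}{6} - \frac{5 d}{12}$ ($z{\left(d \right)} = 5 \frac{\left(5 - d\right) - 3}{6 + 6} = 5 \frac{2 - d}{12} = 5 \left(2 - d\right) \frac{1}{12} = 5 \left(\frac{1}{6} - \frac{d}{12}\right) = \frac{5}{6} - \frac{5 d}{12}$)
$z{\left(c{\left(b{\left(4,6 \right)} \right)} \right)} Y = \left(\frac{5}{6} - \frac{5 \left(3 + 2 \cdot 6\right) \left(2 + \left(3 + 2 \cdot 6\right)\right)}{12}\right) 70 = \left(\frac{5}{6} - \frac{5 \left(3 + 12\right) \left(2 + \left(3 + 12\right)\right)}{12}\right) 70 = \left(\frac{5}{6} - \frac{5 \cdot 15 \left(2 + 15\right)}{12}\right) 70 = \left(\frac{5}{6} - \frac{5 \cdot 15 \cdot 17}{12}\right) 70 = \left(\frac{5}{6} - \frac{425}{4}\right) 70 = \left(- \frac{1265}{12}\right) 70 = - \frac{44275}{6}$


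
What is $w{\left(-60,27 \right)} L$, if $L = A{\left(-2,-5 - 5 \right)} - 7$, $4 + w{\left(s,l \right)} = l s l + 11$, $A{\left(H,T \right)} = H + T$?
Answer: $830927$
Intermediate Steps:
$w{\left(s,l \right)} = 7 + s l^{2}$ ($w{\left(s,l \right)} = -4 + \left(l s l + 11\right) = -4 + \left(s l^{2} + 11\right) = -4 + \left(11 + s l^{2}\right) = 7 + s l^{2}$)
$L = -19$ ($L = \left(-2 - 10\right) - 7 = -12 - 7 = -19$)
$w{\left(-60,27 \right)} L = \left(7 - 60 \cdot 27^{2}\right) \left(-19\right) = \left(7 - 43740\right) \left(-19\right) = \left(-43733\right) \left(-19\right) = 830927$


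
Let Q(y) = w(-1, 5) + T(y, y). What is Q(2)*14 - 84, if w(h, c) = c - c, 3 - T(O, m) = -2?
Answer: -14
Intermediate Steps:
T(O, m) = 5 (T(O, m) = 3 - 1*(-2) = 3 + 2 = 5)
w(h, c) = 0
Q(y) = 5 (Q(y) = 0 + 5 = 5)
Q(2)*14 - 84 = 5*14 - 84 = 70 - 84 = -14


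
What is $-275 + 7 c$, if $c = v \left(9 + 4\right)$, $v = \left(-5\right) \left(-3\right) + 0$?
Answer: $1090$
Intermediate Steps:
$v = 15$ ($v = 15 + 0 = 15$)
$c = 195$ ($c = 15 \left(9 + 4\right) = 15 \cdot 13 = 195$)
$-275 + 7 c = -275 + 7 \cdot 195 = -275 + 1365 = 1090$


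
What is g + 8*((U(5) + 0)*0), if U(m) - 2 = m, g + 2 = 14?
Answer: 12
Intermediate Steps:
g = 12 (g = -2 + 14 = 12)
U(m) = 2 + m
g + 8*((U(5) + 0)*0) = 12 + 8*(((2 + 5) + 0)*0) = 12 + 8*((7 + 0)*0) = 12 + 8*(7*0) = 12 + 8*0 = 12 + 0 = 12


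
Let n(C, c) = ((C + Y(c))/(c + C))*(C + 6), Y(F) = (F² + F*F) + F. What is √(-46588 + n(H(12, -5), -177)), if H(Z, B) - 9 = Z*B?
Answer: I*√49480522/38 ≈ 185.11*I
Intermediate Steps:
H(Z, B) = 9 + B*Z (H(Z, B) = 9 + Z*B = 9 + B*Z)
Y(F) = F + 2*F² (Y(F) = (F² + F²) + F = 2*F² + F = F + 2*F²)
n(C, c) = (6 + C)*(C + c*(1 + 2*c))/(C + c) (n(C, c) = ((C + c*(1 + 2*c))/(c + C))*(C + 6) = ((C + c*(1 + 2*c))/(C + c))*(6 + C) = (6 + C)*(C + c*(1 + 2*c))/(C + c))
√(-46588 + n(H(12, -5), -177)) = √(-46588 + ((9 - 5*12)² + 6*(9 - 5*12) + 6*(-177)*(1 + 2*(-177)) + (9 - 5*12)*(-177)*(1 + 2*(-177)))/((9 - 5*12) - 177)) = √(-46588 + ((9 - 60)² + 6*(9 - 60) + 6*(-177)*(1 - 354) + (9 - 60)*(-177)*(1 - 354))/((9 - 60) - 177)) = √(-46588 + ((-51)² + 6*(-51) + 6*(-177)*(-353) - 51*(-177)*(-353))/(-51 - 177)) = √(-46588 + (2601 - 306 + 374886 - 3186531)/(-228)) = √(-46588 - 1/228*(-2809350)) = √(-46588 + 468225/38) = √(-1302119/38) = I*√49480522/38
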